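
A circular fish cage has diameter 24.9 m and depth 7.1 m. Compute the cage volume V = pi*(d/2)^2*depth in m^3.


r = d/2 = 24.9/2 = 12.45 m
Base area = pi*r^2 = pi*12.45^2 = 486.95472 m^2
Volume = 486.95472 * 7.1 = 3457.38 m^3

3457.38 m^3


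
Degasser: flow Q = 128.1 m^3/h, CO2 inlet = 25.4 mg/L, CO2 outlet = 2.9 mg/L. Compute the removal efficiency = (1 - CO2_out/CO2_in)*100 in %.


CO2_out / CO2_in = 2.9 / 25.4 = 0.11417323
Fraction remaining = 0.11417323
efficiency = (1 - 0.11417323) * 100 = 88.5827 %

88.5827 %


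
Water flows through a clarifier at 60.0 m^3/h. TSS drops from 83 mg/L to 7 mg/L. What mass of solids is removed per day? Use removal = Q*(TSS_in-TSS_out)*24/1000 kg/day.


Concentration drop: TSS_in - TSS_out = 83 - 7 = 76 mg/L
Hourly solids removed = Q * dTSS = 60.0 m^3/h * 76 mg/L = 4560 g/h  (m^3/h * mg/L = g/h)
Daily solids removed = 4560 * 24 = 109440 g/day
Convert g to kg: 109440 / 1000 = 109.44 kg/day

109.44 kg/day


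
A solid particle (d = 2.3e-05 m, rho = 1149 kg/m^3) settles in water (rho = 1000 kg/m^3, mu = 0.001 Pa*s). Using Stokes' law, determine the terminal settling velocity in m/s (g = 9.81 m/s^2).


Density difference: rho_p - rho_f = 1149 - 1000 = 149 kg/m^3
d^2 = (2.3e-05)^2 = 5.29e-10 m^2
Numerator = (rho_p - rho_f) * g * d^2 = 149 * 9.81 * 5.29e-10 = 7.7323401e-07
Denominator = 18 * mu = 18 * 0.001 = 0.018
v_s = 7.7323401e-07 / 0.018 = 4.29574e-05 m/s
Check: Re = rho_f * v_s * d / mu = 1000 * 4.29574e-05 * 2.3e-05 / 0.001 = 9.88e-04 < 1, so Stokes' law applies.

4.29574e-05 m/s


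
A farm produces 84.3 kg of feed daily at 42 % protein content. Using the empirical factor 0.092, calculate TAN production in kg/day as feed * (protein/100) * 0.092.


Protein in feed = 84.3 * 42/100 = 35.406 kg/day
TAN = protein * 0.092 = 35.406 * 0.092 = 3.257352 kg/day

3.257352 kg/day


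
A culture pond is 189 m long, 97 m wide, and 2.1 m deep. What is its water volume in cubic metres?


Base area = L * W = 189 * 97 = 18333 m^2
Volume = area * depth = 18333 * 2.1 = 38499.3 m^3

38499.3 m^3


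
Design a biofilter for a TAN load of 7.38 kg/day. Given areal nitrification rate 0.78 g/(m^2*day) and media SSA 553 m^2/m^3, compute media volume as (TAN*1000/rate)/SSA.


A = 7.38*1000 / 0.78 = 9461.5385 m^2
V = 9461.5385 / 553 = 17.1095

17.1095 m^3


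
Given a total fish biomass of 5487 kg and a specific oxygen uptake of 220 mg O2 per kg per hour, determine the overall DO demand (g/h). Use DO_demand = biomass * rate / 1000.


Total O2 consumption (mg/h) = 5487 kg * 220 mg/(kg*h) = 1207140 mg/h
Convert to g/h: 1207140 / 1000 = 1207.14 g/h

1207.14 g/h


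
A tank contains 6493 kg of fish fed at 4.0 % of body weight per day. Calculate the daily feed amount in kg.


Feeding rate fraction = 4.0% / 100 = 0.04
Daily feed = 6493 kg * 0.04 = 259.72 kg/day

259.72 kg/day


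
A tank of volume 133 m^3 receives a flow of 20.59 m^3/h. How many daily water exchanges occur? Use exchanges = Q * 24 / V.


Daily flow volume = 20.59 m^3/h * 24 h = 494.16 m^3/day
Exchanges = daily flow / tank volume = 494.16 / 133 = 3.71549 exchanges/day

3.71549 exchanges/day


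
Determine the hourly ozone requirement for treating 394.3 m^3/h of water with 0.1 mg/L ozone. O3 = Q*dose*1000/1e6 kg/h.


O3 demand (mg/h) = Q * dose * 1000 = 394.3 * 0.1 * 1000 = 39430 mg/h
Convert mg to kg: 39430 / 1e6 = 0.03943 kg/h

0.03943 kg/h


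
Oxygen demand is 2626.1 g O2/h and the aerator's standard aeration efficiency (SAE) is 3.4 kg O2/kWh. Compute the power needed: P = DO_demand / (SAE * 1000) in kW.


SAE in g O2/kWh = 3.4 * 1000 = 3400 g/kWh
P = DO_demand / SAE_g = 2626.1 / 3400 = 0.772382 kW

0.772382 kW


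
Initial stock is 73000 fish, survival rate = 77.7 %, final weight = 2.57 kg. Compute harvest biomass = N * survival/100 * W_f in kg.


Survivors = 73000 * 77.7/100 = 56721 fish
Harvest biomass = survivors * W_f = 56721 * 2.57 = 145772.97 kg

145772.97 kg


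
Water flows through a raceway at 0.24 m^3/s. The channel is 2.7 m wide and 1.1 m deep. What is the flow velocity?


Cross-sectional area = W * d = 2.7 * 1.1 = 2.97 m^2
Velocity = Q / A = 0.24 / 2.97 = 0.0808081 m/s

0.0808081 m/s


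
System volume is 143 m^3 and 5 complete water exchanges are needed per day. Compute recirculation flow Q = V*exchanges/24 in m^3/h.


Daily recirculation volume = 143 m^3 * 5 = 715 m^3/day
Flow rate Q = daily volume / 24 h = 715 / 24 = 29.7917 m^3/h

29.7917 m^3/h


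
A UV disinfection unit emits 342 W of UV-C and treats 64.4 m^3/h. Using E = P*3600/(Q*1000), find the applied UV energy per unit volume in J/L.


Energy delivered per hour = 342 W * 3600 s = 1231200 J/h
Volume treated per hour = 64.4 m^3/h * 1000 = 64400 L/h
dose = 1231200 / 64400 = 19.118 J/L

19.118 J/L


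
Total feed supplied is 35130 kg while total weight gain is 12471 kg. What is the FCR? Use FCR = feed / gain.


FCR = feed consumed / weight gained
FCR = 35130 kg / 12471 kg = 2.81694

2.81694


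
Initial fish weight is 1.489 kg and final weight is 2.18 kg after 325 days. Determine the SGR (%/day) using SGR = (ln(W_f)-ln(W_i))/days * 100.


ln(W_f) = ln(2.18) = 0.77932488
ln(W_i) = ln(1.489) = 0.39810475
ln(W_f) - ln(W_i) = 0.77932488 - 0.39810475 = 0.38122013
SGR = 0.38122013 / 325 * 100 = 0.117299 %/day

0.117299 %/day


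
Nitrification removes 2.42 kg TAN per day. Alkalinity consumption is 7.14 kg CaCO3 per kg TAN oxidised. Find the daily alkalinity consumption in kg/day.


Alkalinity factor: 7.14 kg CaCO3 consumed per kg TAN nitrified
alk = 2.42 kg TAN * 7.14 = 17.2788 kg CaCO3/day

17.2788 kg CaCO3/day


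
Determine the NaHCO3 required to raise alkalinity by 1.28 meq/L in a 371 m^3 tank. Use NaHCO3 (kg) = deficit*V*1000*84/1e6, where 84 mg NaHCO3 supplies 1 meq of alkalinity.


Tank volume in L = 371 m^3 * 1000 = 371000 L
Total meq required = 1.28 meq/L * 371000 L = 474880 meq
NaHCO3 mass = 474880 meq * 84 mg/meq / 1e6 = 39.8899 kg

39.8899 kg


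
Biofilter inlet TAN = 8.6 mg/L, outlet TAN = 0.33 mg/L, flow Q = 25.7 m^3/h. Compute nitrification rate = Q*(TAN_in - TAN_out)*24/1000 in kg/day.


Concentration drop: TAN_in - TAN_out = 8.6 - 0.33 = 8.27 mg/L
Hourly TAN removed = Q * dTAN = 25.7 m^3/h * 8.27 mg/L = 212.539 g/h  (m^3/h * mg/L = g/h)
Daily TAN removed = 212.539 * 24 = 5100.936 g/day
Convert to kg/day: 5100.936 / 1000 = 5.100936 kg/day

5.100936 kg/day


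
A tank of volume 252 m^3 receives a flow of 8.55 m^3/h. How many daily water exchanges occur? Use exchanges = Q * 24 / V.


Daily flow volume = 8.55 m^3/h * 24 h = 205.2 m^3/day
Exchanges = daily flow / tank volume = 205.2 / 252 = 0.814286 exchanges/day

0.814286 exchanges/day


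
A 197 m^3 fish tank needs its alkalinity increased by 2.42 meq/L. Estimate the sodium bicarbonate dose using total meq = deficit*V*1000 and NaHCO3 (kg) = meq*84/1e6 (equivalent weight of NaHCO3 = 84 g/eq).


Tank volume in L = 197 m^3 * 1000 = 197000 L
Total meq required = 2.42 meq/L * 197000 L = 476740 meq
NaHCO3 mass = 476740 meq * 84 mg/meq / 1e6 = 40.0462 kg

40.0462 kg


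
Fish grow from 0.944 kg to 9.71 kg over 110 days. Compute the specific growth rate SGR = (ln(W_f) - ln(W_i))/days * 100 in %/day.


ln(W_f) = ln(9.71) = 2.2731563
ln(W_i) = ln(0.944) = -0.057629113
ln(W_f) - ln(W_i) = 2.2731563 - -0.057629113 = 2.3307854
SGR = 2.3307854 / 110 * 100 = 2.1189 %/day

2.1189 %/day


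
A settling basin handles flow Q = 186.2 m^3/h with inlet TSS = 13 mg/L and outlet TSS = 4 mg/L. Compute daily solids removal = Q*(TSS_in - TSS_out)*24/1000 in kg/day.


Concentration drop: TSS_in - TSS_out = 13 - 4 = 9 mg/L
Hourly solids removed = Q * dTSS = 186.2 m^3/h * 9 mg/L = 1675.8 g/h  (m^3/h * mg/L = g/h)
Daily solids removed = 1675.8 * 24 = 40219.2 g/day
Convert g to kg: 40219.2 / 1000 = 40.2192 kg/day

40.2192 kg/day


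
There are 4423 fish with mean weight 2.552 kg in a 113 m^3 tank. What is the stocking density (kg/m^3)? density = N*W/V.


Total biomass = 4423 fish * 2.552 kg = 11287.496 kg
Density = total biomass / volume = 11287.496 / 113 = 99.8893 kg/m^3

99.8893 kg/m^3


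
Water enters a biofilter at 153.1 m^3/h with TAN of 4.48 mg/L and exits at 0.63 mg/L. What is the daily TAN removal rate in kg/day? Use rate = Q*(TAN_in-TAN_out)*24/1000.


Concentration drop: TAN_in - TAN_out = 4.48 - 0.63 = 3.85 mg/L
Hourly TAN removed = Q * dTAN = 153.1 m^3/h * 3.85 mg/L = 589.435 g/h  (m^3/h * mg/L = g/h)
Daily TAN removed = 589.435 * 24 = 14146.44 g/day
Convert to kg/day: 14146.44 / 1000 = 14.14644 kg/day

14.14644 kg/day


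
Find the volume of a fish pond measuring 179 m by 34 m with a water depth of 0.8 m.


Base area = L * W = 179 * 34 = 6086 m^2
Volume = area * depth = 6086 * 0.8 = 4868.8 m^3

4868.8 m^3


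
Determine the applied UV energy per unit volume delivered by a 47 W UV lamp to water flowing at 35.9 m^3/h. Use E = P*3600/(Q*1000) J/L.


Energy delivered per hour = 47 W * 3600 s = 169200 J/h
Volume treated per hour = 35.9 m^3/h * 1000 = 35900 L/h
dose = 169200 / 35900 = 4.71309 J/L

4.71309 J/L


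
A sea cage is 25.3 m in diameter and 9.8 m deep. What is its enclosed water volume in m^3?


r = d/2 = 25.3/2 = 12.65 m
Base area = pi*r^2 = pi*12.65^2 = 502.72551 m^2
Volume = 502.72551 * 9.8 = 4926.71 m^3

4926.71 m^3


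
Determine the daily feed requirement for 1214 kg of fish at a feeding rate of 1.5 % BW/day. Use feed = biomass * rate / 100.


Feeding rate fraction = 1.5% / 100 = 0.015
Daily feed = 1214 kg * 0.015 = 18.21 kg/day

18.21 kg/day


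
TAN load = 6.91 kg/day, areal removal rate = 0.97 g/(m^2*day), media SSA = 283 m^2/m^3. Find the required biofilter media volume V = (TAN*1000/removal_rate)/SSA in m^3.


A = 6.91*1000 / 0.97 = 7123.7113 m^2
V = 7123.7113 / 283 = 25.1721

25.1721 m^3


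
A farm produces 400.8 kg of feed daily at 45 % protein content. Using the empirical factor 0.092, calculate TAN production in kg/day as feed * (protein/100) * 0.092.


Protein in feed = 400.8 * 45/100 = 180.36 kg/day
TAN = protein * 0.092 = 180.36 * 0.092 = 16.59312 kg/day

16.59312 kg/day


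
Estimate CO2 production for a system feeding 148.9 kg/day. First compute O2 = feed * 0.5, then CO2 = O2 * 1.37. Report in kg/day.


O2 = 148.9 * 0.5 = 74.45
CO2 = 74.45 * 1.37 = 101.9965

101.9965 kg/day


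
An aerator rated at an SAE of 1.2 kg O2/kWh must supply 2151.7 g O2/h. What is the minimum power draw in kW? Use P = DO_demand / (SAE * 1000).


SAE in g O2/kWh = 1.2 * 1000 = 1200 g/kWh
P = DO_demand / SAE_g = 2151.7 / 1200 = 1.79308 kW

1.79308 kW


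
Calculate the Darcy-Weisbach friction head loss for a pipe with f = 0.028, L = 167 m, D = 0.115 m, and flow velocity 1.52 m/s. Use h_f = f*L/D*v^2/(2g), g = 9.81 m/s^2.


v^2 = 1.52^2 = 2.3104 m^2/s^2
L/D = 167/0.115 = 1452.1739
h_f = f*(L/D)*v^2/(2g) = 0.028 * 1452.1739 * 2.3104 / 19.62 = 4.78812 m

4.78812 m


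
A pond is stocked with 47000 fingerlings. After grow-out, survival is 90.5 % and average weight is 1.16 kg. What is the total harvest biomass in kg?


Survivors = 47000 * 90.5/100 = 42535 fish
Harvest biomass = survivors * W_f = 42535 * 1.16 = 49340.6 kg

49340.6 kg


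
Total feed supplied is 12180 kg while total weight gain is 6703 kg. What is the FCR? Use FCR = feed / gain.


FCR = feed consumed / weight gained
FCR = 12180 kg / 6703 kg = 1.8171

1.8171


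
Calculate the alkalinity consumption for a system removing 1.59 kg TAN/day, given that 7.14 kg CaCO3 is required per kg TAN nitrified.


Alkalinity factor: 7.14 kg CaCO3 consumed per kg TAN nitrified
alk = 1.59 kg TAN * 7.14 = 11.3526 kg CaCO3/day

11.3526 kg CaCO3/day


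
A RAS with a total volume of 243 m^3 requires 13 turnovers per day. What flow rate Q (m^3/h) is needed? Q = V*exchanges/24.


Daily recirculation volume = 243 m^3 * 13 = 3159 m^3/day
Flow rate Q = daily volume / 24 h = 3159 / 24 = 131.625 m^3/h

131.625 m^3/h


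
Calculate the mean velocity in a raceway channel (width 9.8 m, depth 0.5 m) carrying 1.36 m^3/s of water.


Cross-sectional area = W * d = 9.8 * 0.5 = 4.9 m^2
Velocity = Q / A = 1.36 / 4.9 = 0.277551 m/s

0.277551 m/s


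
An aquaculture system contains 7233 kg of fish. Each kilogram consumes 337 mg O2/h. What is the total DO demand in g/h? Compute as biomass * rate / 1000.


Total O2 consumption (mg/h) = 7233 kg * 337 mg/(kg*h) = 2437521 mg/h
Convert to g/h: 2437521 / 1000 = 2437.521 g/h

2437.521 g/h


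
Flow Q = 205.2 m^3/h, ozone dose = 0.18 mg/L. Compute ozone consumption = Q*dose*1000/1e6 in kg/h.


O3 demand (mg/h) = Q * dose * 1000 = 205.2 * 0.18 * 1000 = 36936 mg/h
Convert mg to kg: 36936 / 1e6 = 0.036936 kg/h

0.036936 kg/h


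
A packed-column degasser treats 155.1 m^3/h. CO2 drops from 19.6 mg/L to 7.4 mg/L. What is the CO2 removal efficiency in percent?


CO2_out / CO2_in = 7.4 / 19.6 = 0.37755102
Fraction remaining = 0.37755102
efficiency = (1 - 0.37755102) * 100 = 62.2449 %

62.2449 %


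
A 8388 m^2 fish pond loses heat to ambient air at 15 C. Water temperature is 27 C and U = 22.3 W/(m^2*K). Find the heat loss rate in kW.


Temperature difference dT = 27 - 15 = 12 K
Heat loss (W) = U * A * dT = 22.3 * 8388 * 12 = 2244628.8 W
Convert to kW: 2244628.8 / 1000 = 2244.6288 kW

2244.6288 kW


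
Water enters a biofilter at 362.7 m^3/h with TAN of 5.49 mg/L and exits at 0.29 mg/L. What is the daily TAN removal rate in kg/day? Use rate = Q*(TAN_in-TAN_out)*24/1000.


Concentration drop: TAN_in - TAN_out = 5.49 - 0.29 = 5.2 mg/L
Hourly TAN removed = Q * dTAN = 362.7 m^3/h * 5.2 mg/L = 1886.04 g/h  (m^3/h * mg/L = g/h)
Daily TAN removed = 1886.04 * 24 = 45264.96 g/day
Convert to kg/day: 45264.96 / 1000 = 45.26496 kg/day

45.26496 kg/day


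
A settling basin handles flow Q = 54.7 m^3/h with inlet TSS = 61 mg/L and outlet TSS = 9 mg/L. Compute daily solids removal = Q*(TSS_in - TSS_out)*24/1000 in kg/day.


Concentration drop: TSS_in - TSS_out = 61 - 9 = 52 mg/L
Hourly solids removed = Q * dTSS = 54.7 m^3/h * 52 mg/L = 2844.4 g/h  (m^3/h * mg/L = g/h)
Daily solids removed = 2844.4 * 24 = 68265.6 g/day
Convert g to kg: 68265.6 / 1000 = 68.2656 kg/day

68.2656 kg/day


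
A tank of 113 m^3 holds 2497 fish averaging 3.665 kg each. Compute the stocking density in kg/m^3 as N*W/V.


Total biomass = 2497 fish * 3.665 kg = 9151.505 kg
Density = total biomass / volume = 9151.505 / 113 = 80.9868 kg/m^3

80.9868 kg/m^3


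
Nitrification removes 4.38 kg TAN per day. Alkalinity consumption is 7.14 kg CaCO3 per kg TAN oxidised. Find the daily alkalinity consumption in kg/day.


Alkalinity factor: 7.14 kg CaCO3 consumed per kg TAN nitrified
alk = 4.38 kg TAN * 7.14 = 31.2732 kg CaCO3/day

31.2732 kg CaCO3/day


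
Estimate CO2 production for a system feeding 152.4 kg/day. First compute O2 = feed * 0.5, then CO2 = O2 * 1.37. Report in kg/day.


O2 = 152.4 * 0.5 = 76.2
CO2 = 76.2 * 1.37 = 104.394

104.394 kg/day


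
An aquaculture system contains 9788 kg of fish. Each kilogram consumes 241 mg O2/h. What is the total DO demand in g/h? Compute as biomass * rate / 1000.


Total O2 consumption (mg/h) = 9788 kg * 241 mg/(kg*h) = 2358908 mg/h
Convert to g/h: 2358908 / 1000 = 2358.908 g/h

2358.908 g/h


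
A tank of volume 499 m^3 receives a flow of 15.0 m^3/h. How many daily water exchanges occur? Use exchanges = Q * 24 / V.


Daily flow volume = 15.0 m^3/h * 24 h = 360 m^3/day
Exchanges = daily flow / tank volume = 360 / 499 = 0.721443 exchanges/day

0.721443 exchanges/day


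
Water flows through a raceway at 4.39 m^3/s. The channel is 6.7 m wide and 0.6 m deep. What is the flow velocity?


Cross-sectional area = W * d = 6.7 * 0.6 = 4.02 m^2
Velocity = Q / A = 4.39 / 4.02 = 1.09204 m/s

1.09204 m/s


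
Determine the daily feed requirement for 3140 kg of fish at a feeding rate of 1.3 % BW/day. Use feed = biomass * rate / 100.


Feeding rate fraction = 1.3% / 100 = 0.013
Daily feed = 3140 kg * 0.013 = 40.82 kg/day

40.82 kg/day


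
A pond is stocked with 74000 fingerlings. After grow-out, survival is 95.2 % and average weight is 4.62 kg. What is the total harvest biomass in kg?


Survivors = 74000 * 95.2/100 = 70448 fish
Harvest biomass = survivors * W_f = 70448 * 4.62 = 325469.76 kg

325469.76 kg


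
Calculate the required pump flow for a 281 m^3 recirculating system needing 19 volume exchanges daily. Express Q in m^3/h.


Daily recirculation volume = 281 m^3 * 19 = 5339 m^3/day
Flow rate Q = daily volume / 24 h = 5339 / 24 = 222.458 m^3/h

222.458 m^3/h


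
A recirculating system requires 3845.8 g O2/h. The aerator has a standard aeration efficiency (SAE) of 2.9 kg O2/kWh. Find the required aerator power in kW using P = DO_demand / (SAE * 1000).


SAE in g O2/kWh = 2.9 * 1000 = 2900 g/kWh
P = DO_demand / SAE_g = 3845.8 / 2900 = 1.32614 kW

1.32614 kW


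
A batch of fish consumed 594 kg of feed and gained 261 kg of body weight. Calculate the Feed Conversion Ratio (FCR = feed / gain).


FCR = feed consumed / weight gained
FCR = 594 kg / 261 kg = 2.27586

2.27586


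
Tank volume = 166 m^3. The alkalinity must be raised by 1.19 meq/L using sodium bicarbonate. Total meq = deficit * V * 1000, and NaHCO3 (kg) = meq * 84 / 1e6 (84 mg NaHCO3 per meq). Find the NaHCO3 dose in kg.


Tank volume in L = 166 m^3 * 1000 = 166000 L
Total meq required = 1.19 meq/L * 166000 L = 197540 meq
NaHCO3 mass = 197540 meq * 84 mg/meq / 1e6 = 16.5934 kg

16.5934 kg


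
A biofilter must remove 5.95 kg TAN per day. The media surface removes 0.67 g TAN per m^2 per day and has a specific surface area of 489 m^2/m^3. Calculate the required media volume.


A = 5.95*1000 / 0.67 = 8880.597 m^2
V = 8880.597 / 489 = 18.1607

18.1607 m^3


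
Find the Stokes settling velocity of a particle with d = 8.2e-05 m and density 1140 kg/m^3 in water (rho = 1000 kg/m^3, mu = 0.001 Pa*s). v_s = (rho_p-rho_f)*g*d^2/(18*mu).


Density difference: rho_p - rho_f = 1140 - 1000 = 140 kg/m^3
d^2 = (8.2e-05)^2 = 6.724e-09 m^2
Numerator = (rho_p - rho_f) * g * d^2 = 140 * 9.81 * 6.724e-09 = 9.2347416e-06
Denominator = 18 * mu = 18 * 0.001 = 0.018
v_s = 9.2347416e-06 / 0.018 = 5.13041e-04 m/s
Check: Re = rho_f * v_s * d / mu = 1000 * 5.13041e-04 * 8.2e-05 / 0.001 = 0.0421 < 1, so Stokes' law applies.

5.13041e-04 m/s


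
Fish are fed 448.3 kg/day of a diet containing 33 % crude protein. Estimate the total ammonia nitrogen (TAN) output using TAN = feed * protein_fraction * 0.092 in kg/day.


Protein in feed = 448.3 * 33/100 = 147.939 kg/day
TAN = protein * 0.092 = 147.939 * 0.092 = 13.610388 kg/day

13.610388 kg/day


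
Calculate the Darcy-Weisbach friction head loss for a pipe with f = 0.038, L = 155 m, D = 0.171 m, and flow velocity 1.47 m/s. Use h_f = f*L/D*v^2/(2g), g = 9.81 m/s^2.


v^2 = 1.47^2 = 2.1609 m^2/s^2
L/D = 155/0.171 = 906.43275
h_f = f*(L/D)*v^2/(2g) = 0.038 * 906.43275 * 2.1609 / 19.62 = 3.79363 m

3.79363 m


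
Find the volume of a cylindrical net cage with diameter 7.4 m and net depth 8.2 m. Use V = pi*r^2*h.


r = d/2 = 7.4/2 = 3.7 m
Base area = pi*r^2 = pi*3.7^2 = 43.008403 m^2
Volume = 43.008403 * 8.2 = 352.669 m^3

352.669 m^3


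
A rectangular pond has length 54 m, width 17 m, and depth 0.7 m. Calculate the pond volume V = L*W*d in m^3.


Base area = L * W = 54 * 17 = 918 m^2
Volume = area * depth = 918 * 0.7 = 642.6 m^3

642.6 m^3


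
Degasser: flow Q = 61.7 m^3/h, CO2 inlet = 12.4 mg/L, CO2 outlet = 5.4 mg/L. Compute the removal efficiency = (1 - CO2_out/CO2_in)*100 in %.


CO2_out / CO2_in = 5.4 / 12.4 = 0.43548387
Fraction remaining = 0.43548387
efficiency = (1 - 0.43548387) * 100 = 56.4516 %

56.4516 %


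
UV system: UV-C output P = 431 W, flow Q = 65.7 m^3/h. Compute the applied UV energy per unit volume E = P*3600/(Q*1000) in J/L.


Energy delivered per hour = 431 W * 3600 s = 1551600 J/h
Volume treated per hour = 65.7 m^3/h * 1000 = 65700 L/h
dose = 1551600 / 65700 = 23.6164 J/L

23.6164 J/L


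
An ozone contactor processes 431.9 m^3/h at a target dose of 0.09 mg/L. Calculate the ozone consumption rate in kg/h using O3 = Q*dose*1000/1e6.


O3 demand (mg/h) = Q * dose * 1000 = 431.9 * 0.09 * 1000 = 38871 mg/h
Convert mg to kg: 38871 / 1e6 = 0.038871 kg/h

0.038871 kg/h


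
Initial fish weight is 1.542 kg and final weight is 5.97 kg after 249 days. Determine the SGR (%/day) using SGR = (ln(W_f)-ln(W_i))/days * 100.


ln(W_f) = ln(5.97) = 1.7867469
ln(W_i) = ln(1.542) = 0.43308028
ln(W_f) - ln(W_i) = 1.7867469 - 0.43308028 = 1.3536666
SGR = 1.3536666 / 249 * 100 = 0.543641 %/day

0.543641 %/day


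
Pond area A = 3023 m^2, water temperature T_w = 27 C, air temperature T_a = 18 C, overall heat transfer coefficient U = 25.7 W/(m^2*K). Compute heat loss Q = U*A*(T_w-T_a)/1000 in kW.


Temperature difference dT = 27 - 18 = 9 K
Heat loss (W) = U * A * dT = 25.7 * 3023 * 9 = 699219.9 W
Convert to kW: 699219.9 / 1000 = 699.2199 kW

699.2199 kW


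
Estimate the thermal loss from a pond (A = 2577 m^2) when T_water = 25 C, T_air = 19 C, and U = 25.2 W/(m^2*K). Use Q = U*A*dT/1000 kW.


Temperature difference dT = 25 - 19 = 6 K
Heat loss (W) = U * A * dT = 25.2 * 2577 * 6 = 389642.4 W
Convert to kW: 389642.4 / 1000 = 389.6424 kW

389.6424 kW


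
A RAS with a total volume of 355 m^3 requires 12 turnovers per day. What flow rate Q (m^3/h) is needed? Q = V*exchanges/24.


Daily recirculation volume = 355 m^3 * 12 = 4260 m^3/day
Flow rate Q = daily volume / 24 h = 4260 / 24 = 177.5 m^3/h

177.5 m^3/h


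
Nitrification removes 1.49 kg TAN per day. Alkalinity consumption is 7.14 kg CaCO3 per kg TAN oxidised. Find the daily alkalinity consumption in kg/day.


Alkalinity factor: 7.14 kg CaCO3 consumed per kg TAN nitrified
alk = 1.49 kg TAN * 7.14 = 10.6386 kg CaCO3/day

10.6386 kg CaCO3/day


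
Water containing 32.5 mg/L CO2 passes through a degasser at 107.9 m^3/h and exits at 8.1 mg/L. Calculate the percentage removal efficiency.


CO2_out / CO2_in = 8.1 / 32.5 = 0.24923077
Fraction remaining = 0.24923077
efficiency = (1 - 0.24923077) * 100 = 75.0769 %

75.0769 %


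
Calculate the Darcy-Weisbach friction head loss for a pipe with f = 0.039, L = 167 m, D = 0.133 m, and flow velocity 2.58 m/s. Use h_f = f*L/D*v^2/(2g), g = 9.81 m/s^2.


v^2 = 2.58^2 = 6.6564 m^2/s^2
L/D = 167/0.133 = 1255.6391
h_f = f*(L/D)*v^2/(2g) = 0.039 * 1255.6391 * 6.6564 / 19.62 = 16.6138 m

16.6138 m


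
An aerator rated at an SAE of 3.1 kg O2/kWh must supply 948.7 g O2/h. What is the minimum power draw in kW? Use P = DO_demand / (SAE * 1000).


SAE in g O2/kWh = 3.1 * 1000 = 3100 g/kWh
P = DO_demand / SAE_g = 948.7 / 3100 = 0.306032 kW

0.306032 kW


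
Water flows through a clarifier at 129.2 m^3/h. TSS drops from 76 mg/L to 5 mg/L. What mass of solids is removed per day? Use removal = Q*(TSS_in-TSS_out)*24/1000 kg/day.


Concentration drop: TSS_in - TSS_out = 76 - 5 = 71 mg/L
Hourly solids removed = Q * dTSS = 129.2 m^3/h * 71 mg/L = 9173.2 g/h  (m^3/h * mg/L = g/h)
Daily solids removed = 9173.2 * 24 = 220156.8 g/day
Convert g to kg: 220156.8 / 1000 = 220.1568 kg/day

220.1568 kg/day


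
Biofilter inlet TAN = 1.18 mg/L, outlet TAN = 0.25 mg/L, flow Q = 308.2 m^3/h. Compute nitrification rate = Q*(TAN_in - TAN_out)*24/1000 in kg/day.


Concentration drop: TAN_in - TAN_out = 1.18 - 0.25 = 0.93 mg/L
Hourly TAN removed = Q * dTAN = 308.2 m^3/h * 0.93 mg/L = 286.626 g/h  (m^3/h * mg/L = g/h)
Daily TAN removed = 286.626 * 24 = 6879.024 g/day
Convert to kg/day: 6879.024 / 1000 = 6.879024 kg/day

6.879024 kg/day


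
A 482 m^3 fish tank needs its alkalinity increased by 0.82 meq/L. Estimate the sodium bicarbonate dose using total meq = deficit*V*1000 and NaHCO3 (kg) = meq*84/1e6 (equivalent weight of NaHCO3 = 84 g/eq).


Tank volume in L = 482 m^3 * 1000 = 482000 L
Total meq required = 0.82 meq/L * 482000 L = 395240 meq
NaHCO3 mass = 395240 meq * 84 mg/meq / 1e6 = 33.2002 kg

33.2002 kg


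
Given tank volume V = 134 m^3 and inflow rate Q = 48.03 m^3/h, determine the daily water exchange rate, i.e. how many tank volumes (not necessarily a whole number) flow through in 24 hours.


Daily flow volume = 48.03 m^3/h * 24 h = 1152.72 m^3/day
Exchanges = daily flow / tank volume = 1152.72 / 134 = 8.60239 exchanges/day

8.60239 exchanges/day


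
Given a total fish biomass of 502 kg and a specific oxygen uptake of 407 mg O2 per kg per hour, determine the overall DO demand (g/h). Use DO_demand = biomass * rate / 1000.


Total O2 consumption (mg/h) = 502 kg * 407 mg/(kg*h) = 204314 mg/h
Convert to g/h: 204314 / 1000 = 204.314 g/h

204.314 g/h


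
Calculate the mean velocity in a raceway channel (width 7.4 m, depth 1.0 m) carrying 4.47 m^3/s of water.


Cross-sectional area = W * d = 7.4 * 1.0 = 7.4 m^2
Velocity = Q / A = 4.47 / 7.4 = 0.604054 m/s

0.604054 m/s


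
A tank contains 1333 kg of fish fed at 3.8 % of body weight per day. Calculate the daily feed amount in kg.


Feeding rate fraction = 3.8% / 100 = 0.038
Daily feed = 1333 kg * 0.038 = 50.654 kg/day

50.654 kg/day


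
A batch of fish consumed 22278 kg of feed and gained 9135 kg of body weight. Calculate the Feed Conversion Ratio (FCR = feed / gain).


FCR = feed consumed / weight gained
FCR = 22278 kg / 9135 kg = 2.43875

2.43875


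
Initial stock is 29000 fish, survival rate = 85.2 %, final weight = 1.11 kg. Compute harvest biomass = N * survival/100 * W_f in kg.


Survivors = 29000 * 85.2/100 = 24708 fish
Harvest biomass = survivors * W_f = 24708 * 1.11 = 27425.88 kg

27425.88 kg


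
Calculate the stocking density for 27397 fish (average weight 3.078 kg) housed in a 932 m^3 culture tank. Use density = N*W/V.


Total biomass = 27397 fish * 3.078 kg = 84327.966 kg
Density = total biomass / volume = 84327.966 / 932 = 90.4807 kg/m^3

90.4807 kg/m^3


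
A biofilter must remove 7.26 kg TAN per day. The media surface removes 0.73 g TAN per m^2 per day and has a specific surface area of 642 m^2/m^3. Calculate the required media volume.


A = 7.26*1000 / 0.73 = 9945.2055 m^2
V = 9945.2055 / 642 = 15.491

15.491 m^3


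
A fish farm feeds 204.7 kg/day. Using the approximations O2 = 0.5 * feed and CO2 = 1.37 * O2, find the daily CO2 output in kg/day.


O2 = 204.7 * 0.5 = 102.35
CO2 = 102.35 * 1.37 = 140.2195

140.2195 kg/day


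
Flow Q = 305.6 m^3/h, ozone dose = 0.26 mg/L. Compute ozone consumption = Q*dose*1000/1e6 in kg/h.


O3 demand (mg/h) = Q * dose * 1000 = 305.6 * 0.26 * 1000 = 79456 mg/h
Convert mg to kg: 79456 / 1e6 = 0.079456 kg/h

0.079456 kg/h


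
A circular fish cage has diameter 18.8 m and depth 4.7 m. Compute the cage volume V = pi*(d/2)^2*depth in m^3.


r = d/2 = 18.8/2 = 9.4 m
Base area = pi*r^2 = pi*9.4^2 = 277.59113 m^2
Volume = 277.59113 * 4.7 = 1304.68 m^3

1304.68 m^3


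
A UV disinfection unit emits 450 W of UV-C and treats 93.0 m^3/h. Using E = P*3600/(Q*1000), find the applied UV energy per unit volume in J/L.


Energy delivered per hour = 450 W * 3600 s = 1620000 J/h
Volume treated per hour = 93.0 m^3/h * 1000 = 93000 L/h
dose = 1620000 / 93000 = 17.4194 J/L

17.4194 J/L


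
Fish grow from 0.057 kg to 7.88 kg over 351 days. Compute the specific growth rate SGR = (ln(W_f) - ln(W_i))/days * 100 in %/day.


ln(W_f) = ln(7.88) = 2.0643279
ln(W_i) = ln(0.057) = -2.864704
ln(W_f) - ln(W_i) = 2.0643279 - -2.864704 = 4.9290319
SGR = 4.9290319 / 351 * 100 = 1.40428 %/day

1.40428 %/day


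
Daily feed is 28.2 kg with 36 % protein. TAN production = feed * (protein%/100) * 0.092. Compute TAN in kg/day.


Protein in feed = 28.2 * 36/100 = 10.152 kg/day
TAN = protein * 0.092 = 10.152 * 0.092 = 0.933984 kg/day

0.933984 kg/day


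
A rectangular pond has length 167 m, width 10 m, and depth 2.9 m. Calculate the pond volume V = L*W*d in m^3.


Base area = L * W = 167 * 10 = 1670 m^2
Volume = area * depth = 1670 * 2.9 = 4843 m^3

4843 m^3


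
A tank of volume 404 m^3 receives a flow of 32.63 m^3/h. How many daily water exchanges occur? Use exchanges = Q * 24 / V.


Daily flow volume = 32.63 m^3/h * 24 h = 783.12 m^3/day
Exchanges = daily flow / tank volume = 783.12 / 404 = 1.93842 exchanges/day

1.93842 exchanges/day


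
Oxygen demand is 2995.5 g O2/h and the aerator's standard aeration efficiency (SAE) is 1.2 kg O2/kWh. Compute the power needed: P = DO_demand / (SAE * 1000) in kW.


SAE in g O2/kWh = 1.2 * 1000 = 1200 g/kWh
P = DO_demand / SAE_g = 2995.5 / 1200 = 2.49625 kW

2.49625 kW


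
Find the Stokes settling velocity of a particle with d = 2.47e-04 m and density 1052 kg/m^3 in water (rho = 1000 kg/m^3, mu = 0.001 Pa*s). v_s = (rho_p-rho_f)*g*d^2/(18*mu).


Density difference: rho_p - rho_f = 1052 - 1000 = 52 kg/m^3
d^2 = (2.47e-04)^2 = 6.1009e-08 m^2
Numerator = (rho_p - rho_f) * g * d^2 = 52 * 9.81 * 6.1009e-08 = 3.1121911e-05
Denominator = 18 * mu = 18 * 0.001 = 0.018
v_s = 3.1121911e-05 / 0.018 = 0.001729 m/s
Check: Re = rho_f * v_s * d / mu = 1000 * 0.001729 * 2.47e-04 / 0.001 = 0.427 < 1, so Stokes' law applies.

0.001729 m/s


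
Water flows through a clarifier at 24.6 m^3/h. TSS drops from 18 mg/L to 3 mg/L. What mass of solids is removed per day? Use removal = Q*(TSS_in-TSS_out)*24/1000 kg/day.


Concentration drop: TSS_in - TSS_out = 18 - 3 = 15 mg/L
Hourly solids removed = Q * dTSS = 24.6 m^3/h * 15 mg/L = 369 g/h  (m^3/h * mg/L = g/h)
Daily solids removed = 369 * 24 = 8856 g/day
Convert g to kg: 8856 / 1000 = 8.856 kg/day

8.856 kg/day


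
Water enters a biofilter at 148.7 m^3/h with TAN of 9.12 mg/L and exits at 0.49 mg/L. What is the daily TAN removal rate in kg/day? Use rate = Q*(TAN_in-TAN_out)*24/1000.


Concentration drop: TAN_in - TAN_out = 9.12 - 0.49 = 8.63 mg/L
Hourly TAN removed = Q * dTAN = 148.7 m^3/h * 8.63 mg/L = 1283.281 g/h  (m^3/h * mg/L = g/h)
Daily TAN removed = 1283.281 * 24 = 30798.744 g/day
Convert to kg/day: 30798.744 / 1000 = 30.798744 kg/day

30.798744 kg/day


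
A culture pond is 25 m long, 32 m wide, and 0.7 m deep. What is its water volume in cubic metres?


Base area = L * W = 25 * 32 = 800 m^2
Volume = area * depth = 800 * 0.7 = 560 m^3

560 m^3


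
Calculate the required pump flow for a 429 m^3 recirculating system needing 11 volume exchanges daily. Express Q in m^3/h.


Daily recirculation volume = 429 m^3 * 11 = 4719 m^3/day
Flow rate Q = daily volume / 24 h = 4719 / 24 = 196.625 m^3/h

196.625 m^3/h


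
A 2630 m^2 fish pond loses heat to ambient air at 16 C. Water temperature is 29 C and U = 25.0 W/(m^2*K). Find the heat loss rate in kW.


Temperature difference dT = 29 - 16 = 13 K
Heat loss (W) = U * A * dT = 25.0 * 2630 * 13 = 854750 W
Convert to kW: 854750 / 1000 = 854.75 kW

854.75 kW


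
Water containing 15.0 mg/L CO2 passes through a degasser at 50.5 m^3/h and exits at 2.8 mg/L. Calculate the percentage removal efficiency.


CO2_out / CO2_in = 2.8 / 15.0 = 0.18666667
Fraction remaining = 0.18666667
efficiency = (1 - 0.18666667) * 100 = 81.3333 %

81.3333 %


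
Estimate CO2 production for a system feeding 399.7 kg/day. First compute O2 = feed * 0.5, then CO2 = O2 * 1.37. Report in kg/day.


O2 = 399.7 * 0.5 = 199.85
CO2 = 199.85 * 1.37 = 273.7945

273.7945 kg/day


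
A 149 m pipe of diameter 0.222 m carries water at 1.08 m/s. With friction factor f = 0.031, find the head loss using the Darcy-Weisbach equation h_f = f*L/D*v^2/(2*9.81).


v^2 = 1.08^2 = 1.1664 m^2/s^2
L/D = 149/0.222 = 671.17117
h_f = f*(L/D)*v^2/(2g) = 0.031 * 671.17117 * 1.1664 / 19.62 = 1.23693 m

1.23693 m


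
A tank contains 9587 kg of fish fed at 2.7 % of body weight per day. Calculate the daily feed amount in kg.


Feeding rate fraction = 2.7% / 100 = 0.027
Daily feed = 9587 kg * 0.027 = 258.849 kg/day

258.849 kg/day


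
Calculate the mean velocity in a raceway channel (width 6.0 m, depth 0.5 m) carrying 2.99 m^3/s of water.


Cross-sectional area = W * d = 6.0 * 0.5 = 3 m^2
Velocity = Q / A = 2.99 / 3 = 0.996667 m/s

0.996667 m/s


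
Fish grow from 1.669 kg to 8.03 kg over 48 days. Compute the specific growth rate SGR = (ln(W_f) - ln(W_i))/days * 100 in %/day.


ln(W_f) = ln(8.03) = 2.0831845
ln(W_i) = ln(1.669) = 0.51222464
ln(W_f) - ln(W_i) = 2.0831845 - 0.51222464 = 1.5709599
SGR = 1.5709599 / 48 * 100 = 3.27283 %/day

3.27283 %/day


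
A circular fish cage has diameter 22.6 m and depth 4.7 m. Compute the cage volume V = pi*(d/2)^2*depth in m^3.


r = d/2 = 22.6/2 = 11.3 m
Base area = pi*r^2 = pi*11.3^2 = 401.14997 m^2
Volume = 401.14997 * 4.7 = 1885.4 m^3

1885.4 m^3


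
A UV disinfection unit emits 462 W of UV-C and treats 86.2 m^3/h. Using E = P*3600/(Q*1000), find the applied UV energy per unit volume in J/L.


Energy delivered per hour = 462 W * 3600 s = 1663200 J/h
Volume treated per hour = 86.2 m^3/h * 1000 = 86200 L/h
dose = 1663200 / 86200 = 19.2947 J/L

19.2947 J/L


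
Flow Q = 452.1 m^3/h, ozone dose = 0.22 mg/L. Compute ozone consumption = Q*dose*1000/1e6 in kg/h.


O3 demand (mg/h) = Q * dose * 1000 = 452.1 * 0.22 * 1000 = 99462 mg/h
Convert mg to kg: 99462 / 1e6 = 0.099462 kg/h

0.099462 kg/h


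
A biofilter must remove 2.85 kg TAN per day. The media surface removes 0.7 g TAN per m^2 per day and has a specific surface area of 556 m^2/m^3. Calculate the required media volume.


A = 2.85*1000 / 0.7 = 4071.4286 m^2
V = 4071.4286 / 556 = 7.32271

7.32271 m^3


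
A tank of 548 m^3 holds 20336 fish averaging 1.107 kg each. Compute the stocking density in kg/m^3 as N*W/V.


Total biomass = 20336 fish * 1.107 kg = 22511.952 kg
Density = total biomass / volume = 22511.952 / 548 = 41.0802 kg/m^3

41.0802 kg/m^3


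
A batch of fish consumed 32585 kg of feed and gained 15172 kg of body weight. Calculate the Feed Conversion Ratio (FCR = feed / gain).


FCR = feed consumed / weight gained
FCR = 32585 kg / 15172 kg = 2.14771

2.14771


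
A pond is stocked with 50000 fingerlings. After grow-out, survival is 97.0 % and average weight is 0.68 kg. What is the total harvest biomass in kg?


Survivors = 50000 * 97.0/100 = 48500 fish
Harvest biomass = survivors * W_f = 48500 * 0.68 = 32980 kg

32980 kg


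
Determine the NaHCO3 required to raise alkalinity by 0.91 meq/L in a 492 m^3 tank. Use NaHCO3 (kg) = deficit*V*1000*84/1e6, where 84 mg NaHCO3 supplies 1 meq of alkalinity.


Tank volume in L = 492 m^3 * 1000 = 492000 L
Total meq required = 0.91 meq/L * 492000 L = 447720 meq
NaHCO3 mass = 447720 meq * 84 mg/meq / 1e6 = 37.6085 kg

37.6085 kg


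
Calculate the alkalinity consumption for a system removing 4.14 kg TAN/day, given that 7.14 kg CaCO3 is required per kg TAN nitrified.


Alkalinity factor: 7.14 kg CaCO3 consumed per kg TAN nitrified
alk = 4.14 kg TAN * 7.14 = 29.5596 kg CaCO3/day

29.5596 kg CaCO3/day


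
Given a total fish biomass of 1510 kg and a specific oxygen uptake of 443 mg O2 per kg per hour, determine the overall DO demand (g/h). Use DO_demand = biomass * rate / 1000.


Total O2 consumption (mg/h) = 1510 kg * 443 mg/(kg*h) = 668930 mg/h
Convert to g/h: 668930 / 1000 = 668.93 g/h

668.93 g/h


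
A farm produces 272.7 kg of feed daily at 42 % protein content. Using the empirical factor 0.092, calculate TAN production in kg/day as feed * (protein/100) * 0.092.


Protein in feed = 272.7 * 42/100 = 114.534 kg/day
TAN = protein * 0.092 = 114.534 * 0.092 = 10.537128 kg/day

10.537128 kg/day


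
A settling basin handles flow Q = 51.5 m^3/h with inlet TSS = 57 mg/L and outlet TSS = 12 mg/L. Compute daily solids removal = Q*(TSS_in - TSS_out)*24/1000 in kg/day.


Concentration drop: TSS_in - TSS_out = 57 - 12 = 45 mg/L
Hourly solids removed = Q * dTSS = 51.5 m^3/h * 45 mg/L = 2317.5 g/h  (m^3/h * mg/L = g/h)
Daily solids removed = 2317.5 * 24 = 55620 g/day
Convert g to kg: 55620 / 1000 = 55.62 kg/day

55.62 kg/day


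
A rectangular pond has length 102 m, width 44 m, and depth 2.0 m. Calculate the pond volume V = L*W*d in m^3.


Base area = L * W = 102 * 44 = 4488 m^2
Volume = area * depth = 4488 * 2.0 = 8976 m^3

8976 m^3


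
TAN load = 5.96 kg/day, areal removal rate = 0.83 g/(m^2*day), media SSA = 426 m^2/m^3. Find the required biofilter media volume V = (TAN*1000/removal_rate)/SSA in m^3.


A = 5.96*1000 / 0.83 = 7180.7229 m^2
V = 7180.7229 / 426 = 16.8562

16.8562 m^3


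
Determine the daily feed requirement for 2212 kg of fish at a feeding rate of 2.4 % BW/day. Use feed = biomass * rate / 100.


Feeding rate fraction = 2.4% / 100 = 0.024
Daily feed = 2212 kg * 0.024 = 53.088 kg/day

53.088 kg/day


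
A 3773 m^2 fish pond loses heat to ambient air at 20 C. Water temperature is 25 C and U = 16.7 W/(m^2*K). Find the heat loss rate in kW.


Temperature difference dT = 25 - 20 = 5 K
Heat loss (W) = U * A * dT = 16.7 * 3773 * 5 = 315045.5 W
Convert to kW: 315045.5 / 1000 = 315.0455 kW

315.0455 kW


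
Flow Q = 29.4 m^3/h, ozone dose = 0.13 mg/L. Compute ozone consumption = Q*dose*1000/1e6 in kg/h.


O3 demand (mg/h) = Q * dose * 1000 = 29.4 * 0.13 * 1000 = 3822 mg/h
Convert mg to kg: 3822 / 1e6 = 0.003822 kg/h

0.003822 kg/h


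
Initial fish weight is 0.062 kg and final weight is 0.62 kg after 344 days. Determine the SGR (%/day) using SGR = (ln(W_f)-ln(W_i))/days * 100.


ln(W_f) = ln(0.62) = -0.4780358
ln(W_i) = ln(0.062) = -2.7806209
ln(W_f) - ln(W_i) = -0.4780358 - -2.7806209 = 2.3025851
SGR = 2.3025851 / 344 * 100 = 0.669356 %/day

0.669356 %/day


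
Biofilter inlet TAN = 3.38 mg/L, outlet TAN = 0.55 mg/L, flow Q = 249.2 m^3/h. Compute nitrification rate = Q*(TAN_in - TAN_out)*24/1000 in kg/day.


Concentration drop: TAN_in - TAN_out = 3.38 - 0.55 = 2.83 mg/L
Hourly TAN removed = Q * dTAN = 249.2 m^3/h * 2.83 mg/L = 705.236 g/h  (m^3/h * mg/L = g/h)
Daily TAN removed = 705.236 * 24 = 16925.664 g/day
Convert to kg/day: 16925.664 / 1000 = 16.925664 kg/day

16.925664 kg/day


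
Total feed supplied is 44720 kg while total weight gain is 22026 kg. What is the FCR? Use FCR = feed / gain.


FCR = feed consumed / weight gained
FCR = 44720 kg / 22026 kg = 2.03033

2.03033


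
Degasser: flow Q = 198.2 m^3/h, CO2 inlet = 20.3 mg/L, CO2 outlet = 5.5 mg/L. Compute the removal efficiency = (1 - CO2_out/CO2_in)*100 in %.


CO2_out / CO2_in = 5.5 / 20.3 = 0.27093596
Fraction remaining = 0.27093596
efficiency = (1 - 0.27093596) * 100 = 72.9064 %

72.9064 %


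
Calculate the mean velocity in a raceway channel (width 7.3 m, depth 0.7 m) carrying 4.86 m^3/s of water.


Cross-sectional area = W * d = 7.3 * 0.7 = 5.11 m^2
Velocity = Q / A = 4.86 / 5.11 = 0.951076 m/s

0.951076 m/s


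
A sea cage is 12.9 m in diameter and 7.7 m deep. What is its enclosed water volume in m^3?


r = d/2 = 12.9/2 = 6.45 m
Base area = pi*r^2 = pi*6.45^2 = 130.69811 m^2
Volume = 130.69811 * 7.7 = 1006.38 m^3

1006.38 m^3


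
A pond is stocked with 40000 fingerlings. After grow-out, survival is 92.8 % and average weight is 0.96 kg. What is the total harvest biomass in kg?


Survivors = 40000 * 92.8/100 = 37120 fish
Harvest biomass = survivors * W_f = 37120 * 0.96 = 35635.2 kg

35635.2 kg


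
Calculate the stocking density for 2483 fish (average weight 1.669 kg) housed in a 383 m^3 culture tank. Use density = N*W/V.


Total biomass = 2483 fish * 1.669 kg = 4144.127 kg
Density = total biomass / volume = 4144.127 / 383 = 10.8202 kg/m^3

10.8202 kg/m^3


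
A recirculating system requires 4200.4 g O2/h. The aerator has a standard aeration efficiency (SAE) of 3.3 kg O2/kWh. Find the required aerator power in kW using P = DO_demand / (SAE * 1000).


SAE in g O2/kWh = 3.3 * 1000 = 3300 g/kWh
P = DO_demand / SAE_g = 4200.4 / 3300 = 1.27285 kW

1.27285 kW


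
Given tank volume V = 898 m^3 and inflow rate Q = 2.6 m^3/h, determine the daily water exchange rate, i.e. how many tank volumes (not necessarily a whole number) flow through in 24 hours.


Daily flow volume = 2.6 m^3/h * 24 h = 62.4 m^3/day
Exchanges = daily flow / tank volume = 62.4 / 898 = 0.0694878 exchanges/day

0.0694878 exchanges/day
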